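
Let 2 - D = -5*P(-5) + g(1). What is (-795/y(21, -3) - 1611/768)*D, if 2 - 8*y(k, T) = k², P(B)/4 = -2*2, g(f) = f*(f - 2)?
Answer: -107216109/112384 ≈ -954.02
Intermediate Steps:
g(f) = f*(-2 + f)
P(B) = -16 (P(B) = 4*(-2*2) = 4*(-4) = -16)
y(k, T) = ¼ - k²/8
D = -77 (D = 2 - (-5*(-16) + 1*(-2 + 1)) = 2 - (80 + 1*(-1)) = 2 - (80 - 1) = 2 - 1*79 = 2 - 79 = -77)
(-795/y(21, -3) - 1611/768)*D = (-795/(¼ - ⅛*21²) - 1611/768)*(-77) = (-795/(¼ - ⅛*441) - 1611*1/768)*(-77) = (-795/(¼ - 441/8) - 537/256)*(-77) = (-795/(-439/8) - 537/256)*(-77) = (-795*(-8/439) - 537/256)*(-77) = (6360/439 - 537/256)*(-77) = (1392417/112384)*(-77) = -107216109/112384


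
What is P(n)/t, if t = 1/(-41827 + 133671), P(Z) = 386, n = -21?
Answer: 35451784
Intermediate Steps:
t = 1/91844 ≈ 1.0888e-5
P(n)/t = 386/(1/91844) = 386*91844 = 35451784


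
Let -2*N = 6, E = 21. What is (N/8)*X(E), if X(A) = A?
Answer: -63/8 ≈ -7.8750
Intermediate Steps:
N = -3 (N = -1/2*6 = -3)
(N/8)*X(E) = -3/8*21 = -63/8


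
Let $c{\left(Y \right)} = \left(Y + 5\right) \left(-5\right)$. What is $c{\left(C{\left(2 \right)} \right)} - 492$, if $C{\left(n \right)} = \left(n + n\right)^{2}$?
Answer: $-597$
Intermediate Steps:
$C{\left(n \right)} = 4 n^{2}$ ($C{\left(n \right)} = \left(2 n\right)^{2} = 4 n^{2}$)
$c{\left(Y \right)} = -25 - 5 Y$ ($c{\left(Y \right)} = \left(5 + Y\right) \left(-5\right) = -25 - 5 Y$)
$c{\left(C{\left(2 \right)} \right)} - 492 = \left(-25 - 5 \cdot 4 \cdot 2^{2}\right) - 492 = \left(-25 - 5 \cdot 4 \cdot 4\right) - 492 = \left(-25 - 80\right) - 492 = -105 - 492 = -597$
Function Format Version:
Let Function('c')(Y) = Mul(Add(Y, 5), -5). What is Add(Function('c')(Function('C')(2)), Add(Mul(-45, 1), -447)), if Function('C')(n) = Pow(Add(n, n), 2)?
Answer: -597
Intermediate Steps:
Function('C')(n) = Mul(4, Pow(n, 2)) (Function('C')(n) = Pow(Mul(2, n), 2) = Mul(4, Pow(n, 2)))
Function('c')(Y) = Add(-25, Mul(-5, Y)) (Function('c')(Y) = Mul(Add(5, Y), -5) = Add(-25, Mul(-5, Y)))
Add(Function('c')(Function('C')(2)), Add(Mul(-45, 1), -447)) = Add(Add(-25, Mul(-5, Mul(4, Pow(2, 2)))), Add(Mul(-45, 1), -447)) = Add(Add(-25, Mul(-5, Mul(4, 4))), Add(-45, -447)) = Add(Add(-25, Mul(-5, 16)), -492) = Add(Add(-25, -80), -492) = Add(-105, -492) = -597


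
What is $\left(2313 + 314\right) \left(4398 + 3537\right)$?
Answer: $20845245$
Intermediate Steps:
$\left(2313 + 314\right) \left(4398 + 3537\right) = 2627 \cdot 7935 = 20845245$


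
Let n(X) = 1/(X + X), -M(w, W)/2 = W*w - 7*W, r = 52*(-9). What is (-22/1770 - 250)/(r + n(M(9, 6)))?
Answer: 3540176/6627175 ≈ 0.53419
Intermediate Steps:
r = -468
M(w, W) = 14*W - 2*W*w (M(w, W) = -2*(W*w - 7*W) = -2*(-7*W + W*w) = 14*W - 2*W*w)
n(X) = 1/(2*X)
(-22/1770 - 250)/(r + n(M(9, 6))) = (-22/1770 - 250)/(-468 + 1/(2*((2*6*(7 - 1*9))))) = (-22*1/1770 - 250)/(-468 + 1/(2*((2*6*(7 - 9))))) = (-11/885 - 250)/(-468 + 1/(2*((2*6*(-2))))) = -221261/(885*(-468 + (1/2)/(-24))) = -221261/(885*(-468 + (1/2)*(-1/24))) = -221261/(885*(-468 - 1/48)) = -221261/(885*(-22465/48)) = -221261/885*(-48/22465) = 3540176/6627175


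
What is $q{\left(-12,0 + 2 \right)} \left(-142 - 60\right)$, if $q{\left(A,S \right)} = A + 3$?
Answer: $1818$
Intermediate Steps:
$q{\left(A,S \right)} = 3 + A$
$q{\left(-12,0 + 2 \right)} \left(-142 - 60\right) = \left(3 - 12\right) \left(-142 - 60\right) = \left(-9\right) \left(-202\right) = 1818$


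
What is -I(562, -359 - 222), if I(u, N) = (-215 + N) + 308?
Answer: 488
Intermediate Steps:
I(u, N) = 93 + N
-I(562, -359 - 222) = -(93 + (-359 - 222)) = -(93 - 581) = -1*(-488) = 488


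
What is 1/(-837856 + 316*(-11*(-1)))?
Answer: -1/834380 ≈ -1.1985e-6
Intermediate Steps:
1/(-837856 + 316*(-11*(-1))) = 1/(-837856 + 316*11) = 1/(-837856 + 3476) = 1/(-834380) = -1/834380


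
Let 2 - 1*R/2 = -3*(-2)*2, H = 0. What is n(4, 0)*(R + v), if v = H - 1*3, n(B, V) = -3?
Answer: 69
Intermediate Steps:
R = -20 (R = 4 - 2*(-3*(-2))*2 = 4 - 12*2 = 4 - 2*12 = 4 - 24 = -20)
v = -3 (v = 0 - 1*3 = 0 - 3 = -3)
n(4, 0)*(R + v) = -3*(-20 - 3) = -3*(-23) = 69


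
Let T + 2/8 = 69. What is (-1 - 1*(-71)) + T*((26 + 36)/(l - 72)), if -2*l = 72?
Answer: 6595/216 ≈ 30.532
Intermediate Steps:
l = -36 (l = -½*72 = -36)
T = 275/4 (T = -¼ + 69 = 275/4 ≈ 68.750)
(-1 - 1*(-71)) + T*((26 + 36)/(l - 72)) = (-1 - 1*(-71)) + 275*((26 + 36)/(-36 - 72))/4 = (-1 + 71) + 275*(62/(-108))/4 = 70 + 275*(62*(-1/108))/4 = 70 + (275/4)*(-31/54) = 70 - 8525/216 = 6595/216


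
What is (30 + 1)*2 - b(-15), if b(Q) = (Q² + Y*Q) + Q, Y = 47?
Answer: 557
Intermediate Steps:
b(Q) = Q² + 48*Q (b(Q) = (Q² + 47*Q) + Q = Q² + 48*Q)
(30 + 1)*2 - b(-15) = (30 + 1)*2 - (-15)*(48 - 15) = 31*2 - (-15)*33 = 62 - 1*(-495) = 62 + 495 = 557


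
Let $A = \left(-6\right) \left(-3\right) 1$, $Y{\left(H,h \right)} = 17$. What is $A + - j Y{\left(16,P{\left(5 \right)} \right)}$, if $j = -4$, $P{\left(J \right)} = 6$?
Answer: $86$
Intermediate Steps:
$A = 18$ ($A = 18 \cdot 1 = 18$)
$A + - j Y{\left(16,P{\left(5 \right)} \right)} = 18 + \left(-1\right) \left(-4\right) 17 = 18 + 4 \cdot 17 = 18 + 68 = 86$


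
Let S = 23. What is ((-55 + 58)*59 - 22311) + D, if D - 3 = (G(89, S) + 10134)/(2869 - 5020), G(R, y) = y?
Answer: -47613938/2151 ≈ -22136.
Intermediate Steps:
D = -3704/2151 (D = 3 + (23 + 10134)/(2869 - 5020) = 3 + 10157/(-2151) = 3 + 10157*(-1/2151) = 3 - 10157/2151 = -3704/2151 ≈ -1.7220)
((-55 + 58)*59 - 22311) + D = ((-55 + 58)*59 - 22311) - 3704/2151 = (3*59 - 22311) - 3704/2151 = (177 - 22311) - 3704/2151 = -22134 - 3704/2151 = -47613938/2151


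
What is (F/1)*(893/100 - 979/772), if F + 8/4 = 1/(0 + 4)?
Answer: -517559/38600 ≈ -13.408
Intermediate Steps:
F = -7/4 (F = -2 + 1/(0 + 4) = -2 + 1/4 = -7/4 ≈ -1.7500)
(F/1)*(893/100 - 979/772) = (-7/4/1)*(893/100 - 979/772) = (-7/4*1)*(893*(1/100) - 979*1/772) = -7*(893/100 - 979/772)/4 = -7/4*73937/9650 = -517559/38600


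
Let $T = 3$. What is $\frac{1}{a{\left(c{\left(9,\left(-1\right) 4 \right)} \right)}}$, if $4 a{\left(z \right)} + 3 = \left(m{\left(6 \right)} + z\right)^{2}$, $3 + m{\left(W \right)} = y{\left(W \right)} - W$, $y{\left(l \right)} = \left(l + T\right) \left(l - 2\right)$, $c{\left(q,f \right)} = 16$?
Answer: $\frac{2}{923} \approx 0.0021668$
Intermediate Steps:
$y{\left(l \right)} = \left(-2 + l\right) \left(3 + l\right)$ ($y{\left(l \right)} = \left(l + 3\right) \left(l - 2\right) = \left(3 + l\right) \left(-2 + l\right) = \left(-2 + l\right) \left(3 + l\right)$)
$m{\left(W \right)} = -9 + W^{2}$ ($m{\left(W \right)} = -3 + \left(\left(-6 + W + W^{2}\right) - W\right) = -3 + \left(-6 + W^{2}\right) = -9 + W^{2}$)
$a{\left(z \right)} = - \frac{3}{4} + \frac{\left(27 + z\right)^{2}}{4}$ ($a{\left(z \right)} = - \frac{3}{4} + \frac{\left(\left(-9 + 6^{2}\right) + z\right)^{2}}{4} = - \frac{3}{4} + \frac{\left(\left(-9 + 36\right) + z\right)^{2}}{4} = - \frac{3}{4} + \frac{\left(27 + z\right)^{2}}{4}$)
$\frac{1}{a{\left(c{\left(9,\left(-1\right) 4 \right)} \right)}} = \frac{1}{- \frac{3}{4} + \frac{\left(27 + 16\right)^{2}}{4}} = \frac{1}{- \frac{3}{4} + \frac{43^{2}}{4}} = \frac{1}{- \frac{3}{4} + \frac{1}{4} \cdot 1849} = \frac{1}{- \frac{3}{4} + \frac{1849}{4}} = \frac{1}{\frac{923}{2}} = \frac{2}{923}$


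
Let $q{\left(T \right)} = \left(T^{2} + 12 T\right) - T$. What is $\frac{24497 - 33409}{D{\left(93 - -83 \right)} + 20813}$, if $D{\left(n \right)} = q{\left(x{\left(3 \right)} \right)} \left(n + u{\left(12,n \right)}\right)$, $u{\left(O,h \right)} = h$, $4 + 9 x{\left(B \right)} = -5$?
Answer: $- \frac{8912}{17293} \approx -0.51535$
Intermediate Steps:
$x{\left(B \right)} = -1$ ($x{\left(B \right)} = - \frac{4}{9} + \frac{1}{9} \left(-5\right) = - \frac{4}{9} - \frac{5}{9} = -1$)
$q{\left(T \right)} = T^{2} + 11 T$
$D{\left(n \right)} = - 20 n$ ($D{\left(n \right)} = - (11 - 1) \left(n + n\right) = \left(-1\right) 10 \cdot 2 n = - 10 \cdot 2 n = - 20 n$)
$\frac{24497 - 33409}{D{\left(93 - -83 \right)} + 20813} = \frac{24497 - 33409}{- 20 \left(93 - -83\right) + 20813} = - \frac{8912}{- 20 \left(93 + 83\right) + 20813} = - \frac{8912}{\left(-20\right) 176 + 20813} = - \frac{8912}{-3520 + 20813} = - \frac{8912}{17293}$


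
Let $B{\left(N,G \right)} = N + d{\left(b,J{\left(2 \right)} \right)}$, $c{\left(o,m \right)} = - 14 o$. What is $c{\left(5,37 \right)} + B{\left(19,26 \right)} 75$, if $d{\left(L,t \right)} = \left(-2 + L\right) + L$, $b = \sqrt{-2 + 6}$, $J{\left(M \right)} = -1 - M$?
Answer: $1505$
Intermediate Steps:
$b = 2$ ($b = \sqrt{4} = 2$)
$d{\left(L,t \right)} = -2 + 2 L$
$B{\left(N,G \right)} = 2 + N$ ($B{\left(N,G \right)} = N + \left(-2 + 2 \cdot 2\right) = N + \left(-2 + 4\right) = N + 2 = 2 + N$)
$c{\left(5,37 \right)} + B{\left(19,26 \right)} 75 = \left(-14\right) 5 + \left(2 + 19\right) 75 = -70 + 21 \cdot 75 = -70 + 1575 = 1505$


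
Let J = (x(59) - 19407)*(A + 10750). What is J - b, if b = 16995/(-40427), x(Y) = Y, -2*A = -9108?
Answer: -11970507128189/40427 ≈ -2.9610e+8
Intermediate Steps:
A = 4554 (A = -½*(-9108) = 4554)
J = -296101792 (J = (59 - 19407)*(4554 + 10750) = -19348*15304 = -296101792)
b = -16995/40427 (b = 16995*(-1/40427) = -16995/40427 ≈ -0.42039)
J - b = -296101792 - 1*(-16995/40427) = -296101792 + 16995/40427 = -11970507128189/40427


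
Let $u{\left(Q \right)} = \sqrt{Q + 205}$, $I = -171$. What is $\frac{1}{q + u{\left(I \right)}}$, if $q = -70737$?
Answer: $- \frac{4161}{294336655} - \frac{\sqrt{34}}{5003723135} \approx -1.4138 \cdot 10^{-5}$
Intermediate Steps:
$u{\left(Q \right)} = \sqrt{205 + Q}$
$\frac{1}{q + u{\left(I \right)}} = \frac{1}{-70737 + \sqrt{205 - 171}} = \frac{1}{-70737 + \sqrt{34}}$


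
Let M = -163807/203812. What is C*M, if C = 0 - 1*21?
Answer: 491421/29116 ≈ 16.878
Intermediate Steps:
M = -23401/29116 (M = -163807*1/203812 = -23401/29116 ≈ -0.80372)
C = -21 (C = 0 - 21 = -21)
C*M = -21*(-23401/29116) = 491421/29116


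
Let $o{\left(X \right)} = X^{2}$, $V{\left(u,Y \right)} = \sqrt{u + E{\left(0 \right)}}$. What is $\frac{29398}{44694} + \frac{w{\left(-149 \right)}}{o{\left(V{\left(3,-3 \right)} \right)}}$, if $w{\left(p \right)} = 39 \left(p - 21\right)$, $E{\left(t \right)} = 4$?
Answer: $- \frac{148057717}{156429} \approx -946.49$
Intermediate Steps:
$V{\left(u,Y \right)} = \sqrt{4 + u}$ ($V{\left(u,Y \right)} = \sqrt{u + 4} = \sqrt{4 + u}$)
$w{\left(p \right)} = -819 + 39 p$ ($w{\left(p \right)} = 39 \left(-21 + p\right) = -819 + 39 p$)
$\frac{29398}{44694} + \frac{w{\left(-149 \right)}}{o{\left(V{\left(3,-3 \right)} \right)}} = \frac{29398}{44694} + \frac{-819 + 39 \left(-149\right)}{\left(\sqrt{4 + 3}\right)^{2}} = 29398 \cdot \frac{1}{44694} + \frac{-819 - 5811}{\left(\sqrt{7}\right)^{2}} = \frac{14699}{22347} - \frac{6630}{7} = - \frac{148057717}{156429}$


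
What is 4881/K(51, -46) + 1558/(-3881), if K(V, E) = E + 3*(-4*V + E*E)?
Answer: 10078141/22082890 ≈ 0.45638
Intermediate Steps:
K(V, E) = E - 12*V + 3*E**2 (K(V, E) = E + 3*(-4*V + E**2) = E + 3*(E**2 - 4*V) = E + (-12*V + 3*E**2) = E - 12*V + 3*E**2)
4881/K(51, -46) + 1558/(-3881) = 4881/(-46 - 12*51 + 3*(-46)**2) + 1558/(-3881) = 4881/(-46 - 612 + 3*2116) + 1558*(-1/3881) = 4881/(-46 - 612 + 6348) - 1558/3881 = 4881/5690 - 1558/3881 = 10078141/22082890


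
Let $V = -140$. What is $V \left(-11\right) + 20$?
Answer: $1560$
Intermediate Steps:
$V \left(-11\right) + 20 = \left(-140\right) \left(-11\right) + 20 = 1540 + 20 = 1560$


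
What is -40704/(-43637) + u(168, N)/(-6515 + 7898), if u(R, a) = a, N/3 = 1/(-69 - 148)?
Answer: 4071862411/4365314569 ≈ 0.93278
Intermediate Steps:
N = -3/217 (N = 3/(-69 - 148) = 3/(-217) = 3*(-1/217) = -3/217 ≈ -0.013825)
-40704/(-43637) + u(168, N)/(-6515 + 7898) = -40704/(-43637) - 3/(217*(-6515 + 7898)) = -40704*(-1/43637) - 3/217/1383 = 40704/43637 - 3/217*1/1383 = 40704/43637 - 1/100037 = 4071862411/4365314569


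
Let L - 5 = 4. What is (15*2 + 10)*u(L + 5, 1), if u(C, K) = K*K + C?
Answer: 600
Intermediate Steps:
L = 9 (L = 5 + 4 = 9)
u(C, K) = C + K² (u(C, K) = K² + C = C + K²)
(15*2 + 10)*u(L + 5, 1) = (15*2 + 10)*((9 + 5) + 1²) = (30 + 10)*(14 + 1) = 40*15 = 600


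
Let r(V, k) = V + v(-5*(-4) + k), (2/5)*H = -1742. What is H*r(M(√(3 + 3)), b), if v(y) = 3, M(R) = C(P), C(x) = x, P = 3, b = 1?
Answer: -26130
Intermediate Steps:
M(R) = 3
H = -4355 (H = (5/2)*(-1742) = -4355)
r(V, k) = 3 + V (r(V, k) = V + 3 = 3 + V)
H*r(M(√(3 + 3)), b) = -4355*(3 + 3) = -4355*6 = -26130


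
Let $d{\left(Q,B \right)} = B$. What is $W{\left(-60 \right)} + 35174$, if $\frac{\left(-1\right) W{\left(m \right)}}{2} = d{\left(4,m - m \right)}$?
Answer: $35174$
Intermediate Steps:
$W{\left(m \right)} = 0$ ($W{\left(m \right)} = - 2 \left(m - m\right) = \left(-2\right) 0 = 0$)
$W{\left(-60 \right)} + 35174 = 0 + 35174 = 35174$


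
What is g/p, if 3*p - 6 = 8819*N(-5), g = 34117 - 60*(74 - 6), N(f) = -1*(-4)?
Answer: 90111/35282 ≈ 2.5540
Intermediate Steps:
N(f) = 4
g = 30037 (g = 34117 - 60*68 = 34117 - 4080 = 30037)
p = 35282/3 (p = 2 + (8819*4)/3 = 2 + (1/3)*35276 = 2 + 35276/3 = 35282/3 ≈ 11761.)
g/p = 30037/(35282/3) = 30037*(3/35282) = 90111/35282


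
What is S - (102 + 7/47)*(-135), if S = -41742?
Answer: -1313739/47 ≈ -27952.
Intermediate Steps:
S - (102 + 7/47)*(-135) = -41742 - (102 + 7/47)*(-135) = -41742 - 4801*(-135)/47 = -41742 - 1*(-648135/47) = -41742 + 648135/47 = -1313739/47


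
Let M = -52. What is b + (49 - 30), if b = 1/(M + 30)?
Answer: 417/22 ≈ 18.955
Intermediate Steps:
b = -1/22 (b = 1/(-52 + 30) = 1/(-22) = -1/22 ≈ -0.045455)
b + (49 - 30) = -1/22 + (49 - 30) = -1/22 + 19 = 417/22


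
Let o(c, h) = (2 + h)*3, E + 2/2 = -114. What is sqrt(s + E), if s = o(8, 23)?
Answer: 2*I*sqrt(10) ≈ 6.3246*I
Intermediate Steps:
E = -115 (E = -1 - 114 = -115)
o(c, h) = 6 + 3*h
s = 75 (s = 6 + 3*23 = 6 + 69 = 75)
sqrt(s + E) = sqrt(75 - 115) = sqrt(-40) = 2*I*sqrt(10)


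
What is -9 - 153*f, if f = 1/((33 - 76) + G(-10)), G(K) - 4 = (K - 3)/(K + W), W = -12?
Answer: -4239/845 ≈ -5.0166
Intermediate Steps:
G(K) = 4 + (-3 + K)/(-12 + K) (G(K) = 4 + (K - 3)/(K - 12) = 4 + (-3 + K)/(-12 + K))
f = -22/845 (f = 1/((33 - 76) + (-51 + 5*(-10))/(-12 - 10)) = 1/(-43 + (-51 - 50)/(-22)) = 1/(-43 - 1/22*(-101)) = 1/(-43 + 101/22) = 1/(-845/22) = -22/845 ≈ -0.026035)
-9 - 153*f = -9 - 153*(-22/845) = -9 + 3366/845 = -4239/845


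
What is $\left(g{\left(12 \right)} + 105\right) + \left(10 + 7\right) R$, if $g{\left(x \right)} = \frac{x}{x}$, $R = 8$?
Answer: $242$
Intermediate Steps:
$g{\left(x \right)} = 1$
$\left(g{\left(12 \right)} + 105\right) + \left(10 + 7\right) R = \left(1 + 105\right) + \left(10 + 7\right) 8 = 106 + 17 \cdot 8 = 106 + 136 = 242$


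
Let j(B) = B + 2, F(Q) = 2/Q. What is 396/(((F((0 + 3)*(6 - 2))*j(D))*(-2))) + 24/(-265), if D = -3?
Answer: 314796/265 ≈ 1187.9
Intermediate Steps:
j(B) = 2 + B
396/(((F((0 + 3)*(6 - 2))*j(D))*(-2))) + 24/(-265) = 396/((((2/(((0 + 3)*(6 - 2))))*(2 - 3))*(-2))) + 24/(-265) = 396/((((2/((3*4)))*(-1))*(-2))) + 24*(-1/265) = 396/((((2/12)*(-1))*(-2))) - 24/265 = 396/((((2*(1/12))*(-1))*(-2))) - 24/265 = 396/((((⅙)*(-1))*(-2))) - 24/265 = 396/((-⅙*(-2))) - 24/265 = 396/(⅓) - 24/265 = 396*3 - 24/265 = 1188 - 24/265 = 314796/265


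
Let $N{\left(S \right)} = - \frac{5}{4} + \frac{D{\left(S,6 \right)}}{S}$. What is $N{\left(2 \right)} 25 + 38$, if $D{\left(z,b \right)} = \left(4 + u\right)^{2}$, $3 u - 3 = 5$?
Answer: $\frac{20243}{36} \approx 562.31$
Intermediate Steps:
$u = \frac{8}{3}$ ($u = 1 + \frac{1}{3} \cdot 5 = 1 + \frac{5}{3} = \frac{8}{3} \approx 2.6667$)
$D{\left(z,b \right)} = \frac{400}{9}$ ($D{\left(z,b \right)} = \left(4 + \frac{8}{3}\right)^{2} = \left(\frac{20}{3}\right)^{2} = \frac{400}{9}$)
$N{\left(S \right)} = - \frac{5}{4} + \frac{400}{9 S}$
$N{\left(2 \right)} 25 + 38 = \frac{5 \left(320 - 18\right)}{36 \cdot 2} \cdot 25 + 38 = \frac{5}{36} \cdot \frac{1}{2} \left(320 - 18\right) 25 + 38 = \frac{5}{36} \cdot \frac{1}{2} \cdot 302 \cdot 25 + 38 = \frac{755}{36} \cdot 25 + 38 = \frac{18875}{36} + 38 = \frac{20243}{36}$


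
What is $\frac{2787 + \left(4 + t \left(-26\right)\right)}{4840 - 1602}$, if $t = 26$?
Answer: $\frac{2115}{3238} \approx 0.65318$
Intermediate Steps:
$\frac{2787 + \left(4 + t \left(-26\right)\right)}{4840 - 1602} = \frac{2787 + \left(4 + 26 \left(-26\right)\right)}{4840 - 1602} = \frac{2787 + \left(4 - 676\right)}{3238} = \left(2787 - 672\right) \frac{1}{3238} = 2115 \cdot \frac{1}{3238} = \frac{2115}{3238}$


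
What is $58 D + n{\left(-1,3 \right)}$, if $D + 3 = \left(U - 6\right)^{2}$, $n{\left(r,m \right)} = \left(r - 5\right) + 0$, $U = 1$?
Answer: $1270$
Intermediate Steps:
$n{\left(r,m \right)} = -5 + r$ ($n{\left(r,m \right)} = \left(r - 5\right) + 0 = \left(-5 + r\right) + 0 = -5 + r$)
$D = 22$ ($D = -3 + \left(1 - 6\right)^{2} = -3 + \left(-5\right)^{2} = -3 + 25 = 22$)
$58 D + n{\left(-1,3 \right)} = 58 \cdot 22 - 6 = 1276 - 6 = 1270$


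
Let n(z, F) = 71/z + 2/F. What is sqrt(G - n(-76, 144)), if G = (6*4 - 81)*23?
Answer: I*sqrt(68103182)/228 ≈ 36.195*I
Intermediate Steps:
n(z, F) = 2/F + 71/z
G = -1311 (G = (24 - 81)*23 = -57*23 = -1311)
sqrt(G - n(-76, 144)) = sqrt(-1311 - (2/144 + 71/(-76))) = sqrt(-1311 - (2*(1/144) + 71*(-1/76))) = sqrt(-1311 - (1/72 - 71/76)) = sqrt(-1311 - 1*(-1259/1368)) = sqrt(-1311 + 1259/1368) = sqrt(-1792189/1368) = I*sqrt(68103182)/228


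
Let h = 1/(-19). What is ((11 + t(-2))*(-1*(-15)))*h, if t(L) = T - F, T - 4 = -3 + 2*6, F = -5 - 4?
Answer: -495/19 ≈ -26.053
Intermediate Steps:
h = -1/19 ≈ -0.052632
F = -9
T = 13 (T = 4 + (-3 + 2*6) = 4 + (-3 + 12) = 4 + 9 = 13)
t(L) = 22 (t(L) = 13 - 1*(-9) = 13 + 9 = 22)
((11 + t(-2))*(-1*(-15)))*h = ((11 + 22)*(-1*(-15)))*(-1/19) = (33*15)*(-1/19) = 495*(-1/19) = -495/19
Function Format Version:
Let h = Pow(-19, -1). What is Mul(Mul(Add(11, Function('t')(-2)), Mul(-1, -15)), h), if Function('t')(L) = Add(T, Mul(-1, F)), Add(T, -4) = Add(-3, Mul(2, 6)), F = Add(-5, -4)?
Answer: Rational(-495, 19) ≈ -26.053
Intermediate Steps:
h = Rational(-1, 19) ≈ -0.052632
F = -9
T = 13 (T = Add(4, Add(-3, Mul(2, 6))) = Add(4, Add(-3, 12)) = Add(4, 9) = 13)
Function('t')(L) = 22 (Function('t')(L) = Add(13, Mul(-1, -9)) = Add(13, 9) = 22)
Mul(Mul(Add(11, Function('t')(-2)), Mul(-1, -15)), h) = Mul(Mul(Add(11, 22), Mul(-1, -15)), Rational(-1, 19)) = Mul(Mul(33, 15), Rational(-1, 19)) = Mul(495, Rational(-1, 19)) = Rational(-495, 19)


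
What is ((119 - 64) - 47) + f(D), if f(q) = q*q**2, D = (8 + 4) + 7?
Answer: 6867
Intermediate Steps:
D = 19 (D = 12 + 7 = 19)
f(q) = q**3
((119 - 64) - 47) + f(D) = ((119 - 64) - 47) + 19**3 = (55 - 47) + 6859 = 8 + 6859 = 6867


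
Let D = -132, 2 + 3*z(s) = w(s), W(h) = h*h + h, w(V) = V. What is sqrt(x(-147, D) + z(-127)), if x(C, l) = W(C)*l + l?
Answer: I*sqrt(2833159) ≈ 1683.2*I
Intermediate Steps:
W(h) = h + h**2 (W(h) = h**2 + h = h + h**2)
z(s) = -2/3 + s/3
x(C, l) = l + C*l*(1 + C) (x(C, l) = (C*(1 + C))*l + l = C*l*(1 + C) + l = l + C*l*(1 + C))
sqrt(x(-147, D) + z(-127)) = sqrt(-132*(1 - 147*(1 - 147)) + (-2/3 + (1/3)*(-127))) = sqrt(-132*(1 - 147*(-146)) + (-2/3 - 127/3)) = sqrt(-132*(1 + 21462) - 43) = sqrt(-132*21463 - 43) = sqrt(-2833116 - 43) = sqrt(-2833159) = I*sqrt(2833159)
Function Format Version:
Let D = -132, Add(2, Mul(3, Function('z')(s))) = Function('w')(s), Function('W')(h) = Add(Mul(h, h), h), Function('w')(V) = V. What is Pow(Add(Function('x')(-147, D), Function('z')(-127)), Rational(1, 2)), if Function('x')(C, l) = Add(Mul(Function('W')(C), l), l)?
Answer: Mul(I, Pow(2833159, Rational(1, 2))) ≈ Mul(1683.2, I)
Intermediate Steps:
Function('W')(h) = Add(h, Pow(h, 2)) (Function('W')(h) = Add(Pow(h, 2), h) = Add(h, Pow(h, 2)))
Function('z')(s) = Add(Rational(-2, 3), Mul(Rational(1, 3), s))
Function('x')(C, l) = Add(l, Mul(C, l, Add(1, C))) (Function('x')(C, l) = Add(Mul(Mul(C, Add(1, C)), l), l) = Add(Mul(C, l, Add(1, C)), l) = Add(l, Mul(C, l, Add(1, C))))
Pow(Add(Function('x')(-147, D), Function('z')(-127)), Rational(1, 2)) = Pow(Add(Mul(-132, Add(1, Mul(-147, Add(1, -147)))), Add(Rational(-2, 3), Mul(Rational(1, 3), -127))), Rational(1, 2)) = Pow(Add(Mul(-132, Add(1, Mul(-147, -146))), Add(Rational(-2, 3), Rational(-127, 3))), Rational(1, 2)) = Pow(Add(Mul(-132, Add(1, 21462)), -43), Rational(1, 2)) = Pow(Add(Mul(-132, 21463), -43), Rational(1, 2)) = Pow(Add(-2833116, -43), Rational(1, 2)) = Pow(-2833159, Rational(1, 2)) = Mul(I, Pow(2833159, Rational(1, 2)))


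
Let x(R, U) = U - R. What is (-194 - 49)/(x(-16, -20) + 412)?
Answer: -81/136 ≈ -0.59559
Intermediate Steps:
(-194 - 49)/(x(-16, -20) + 412) = (-194 - 49)/((-20 - 1*(-16)) + 412) = -243/((-20 + 16) + 412) = -243/(-4 + 412) = -243/408 = -243*1/408 = -81/136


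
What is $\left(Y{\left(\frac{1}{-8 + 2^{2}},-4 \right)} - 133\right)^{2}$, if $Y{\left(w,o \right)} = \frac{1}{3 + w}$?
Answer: $\frac{2128681}{121} \approx 17592.0$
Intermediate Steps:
$\left(Y{\left(\frac{1}{-8 + 2^{2}},-4 \right)} - 133\right)^{2} = \left(\frac{1}{3 + \frac{1}{-8 + 2^{2}}} - 133\right)^{2} = \left(\frac{1}{3 + \frac{1}{-8 + 4}} - 133\right)^{2} = \left(\frac{1}{3 + \frac{1}{-4}} - 133\right)^{2} = \left(\frac{1}{3 - \frac{1}{4}} - 133\right)^{2} = \left(\frac{1}{\frac{11}{4}} - 133\right)^{2} = \left(\frac{4}{11} - 133\right)^{2} = \left(- \frac{1459}{11}\right)^{2} = \frac{2128681}{121}$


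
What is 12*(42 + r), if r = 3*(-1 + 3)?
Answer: 576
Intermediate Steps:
r = 6 (r = 3*2 = 6)
12*(42 + r) = 12*(42 + 6) = 12*48 = 576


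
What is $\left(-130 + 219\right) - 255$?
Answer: $-166$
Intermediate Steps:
$\left(-130 + 219\right) - 255 = 89 - 255 = -166$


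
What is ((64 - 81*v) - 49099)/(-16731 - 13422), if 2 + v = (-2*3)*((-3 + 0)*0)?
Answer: 16291/10051 ≈ 1.6208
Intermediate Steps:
v = -2 (v = -2 + (-2*3)*((-3 + 0)*0) = -2 - (-18)*0 = -2 - 6*0 = -2 + 0 = -2)
((64 - 81*v) - 49099)/(-16731 - 13422) = ((64 - 81*(-2)) - 49099)/(-16731 - 13422) = ((64 + 162) - 49099)/(-30153) = (226 - 49099)*(-1/30153) = -48873*(-1/30153) = 16291/10051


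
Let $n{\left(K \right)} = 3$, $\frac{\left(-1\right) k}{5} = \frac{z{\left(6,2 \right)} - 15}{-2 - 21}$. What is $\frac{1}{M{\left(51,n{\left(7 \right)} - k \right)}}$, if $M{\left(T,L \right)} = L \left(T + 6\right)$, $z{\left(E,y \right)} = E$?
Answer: $\frac{23}{6498} \approx 0.0035396$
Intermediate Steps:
$k = - \frac{45}{23}$ ($k = - 5 \frac{6 - 15}{-2 - 21} = - 5 \left(- \frac{9}{-23}\right) = - 5 \left(\left(-9\right) \left(- \frac{1}{23}\right)\right) = \left(-5\right) \frac{9}{23} = - \frac{45}{23} \approx -1.9565$)
$M{\left(T,L \right)} = L \left(6 + T\right)$
$\frac{1}{M{\left(51,n{\left(7 \right)} - k \right)}} = \frac{1}{\left(3 - - \frac{45}{23}\right) \left(6 + 51\right)} = \frac{1}{\left(3 + \frac{45}{23}\right) 57} = \frac{1}{\frac{114}{23} \cdot 57} = \frac{1}{\frac{6498}{23}} = \frac{23}{6498}$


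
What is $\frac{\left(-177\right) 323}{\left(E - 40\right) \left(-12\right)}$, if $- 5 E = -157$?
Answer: $- \frac{95285}{172} \approx -553.98$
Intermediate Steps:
$E = \frac{157}{5}$ ($E = \left(- \frac{1}{5}\right) \left(-157\right) = \frac{157}{5} \approx 31.4$)
$\frac{\left(-177\right) 323}{\left(E - 40\right) \left(-12\right)} = \frac{\left(-177\right) 323}{\left(\frac{157}{5} - 40\right) \left(-12\right)} = - \frac{57171}{\left(- \frac{43}{5}\right) \left(-12\right)} = - \frac{57171}{\frac{516}{5}} = \left(-57171\right) \frac{5}{516} = - \frac{95285}{172}$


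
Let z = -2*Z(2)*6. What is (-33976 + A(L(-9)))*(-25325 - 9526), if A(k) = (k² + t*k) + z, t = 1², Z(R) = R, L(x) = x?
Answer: 1182424728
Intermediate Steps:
t = 1
z = -24 (z = -2*2*6 = -4*6 = -24)
A(k) = -24 + k + k² (A(k) = (k² + 1*k) - 24 = (k² + k) - 24 = (k + k²) - 24 = -24 + k + k²)
(-33976 + A(L(-9)))*(-25325 - 9526) = (-33976 + (-24 - 9 + (-9)²))*(-25325 - 9526) = (-33976 + (-24 - 9 + 81))*(-34851) = (-33976 + 48)*(-34851) = -33928*(-34851) = 1182424728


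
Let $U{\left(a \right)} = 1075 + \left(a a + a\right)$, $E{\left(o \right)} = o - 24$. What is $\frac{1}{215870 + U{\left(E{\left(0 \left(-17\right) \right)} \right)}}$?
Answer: $\frac{1}{217497} \approx 4.5978 \cdot 10^{-6}$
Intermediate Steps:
$E{\left(o \right)} = -24 + o$
$U{\left(a \right)} = 1075 + a + a^{2}$ ($U{\left(a \right)} = 1075 + \left(a^{2} + a\right) = 1075 + \left(a + a^{2}\right) = 1075 + a + a^{2}$)
$\frac{1}{215870 + U{\left(E{\left(0 \left(-17\right) \right)} \right)}} = \frac{1}{215870 + \left(1075 + \left(-24 + 0 \left(-17\right)\right) + \left(-24 + 0 \left(-17\right)\right)^{2}\right)} = \frac{1}{215870 + \left(1075 + \left(-24 + 0\right) + \left(-24 + 0\right)^{2}\right)} = \frac{1}{215870 + \left(1075 - 24 + \left(-24\right)^{2}\right)} = \frac{1}{215870 + \left(1075 - 24 + 576\right)} = \frac{1}{215870 + 1627} = \frac{1}{217497}$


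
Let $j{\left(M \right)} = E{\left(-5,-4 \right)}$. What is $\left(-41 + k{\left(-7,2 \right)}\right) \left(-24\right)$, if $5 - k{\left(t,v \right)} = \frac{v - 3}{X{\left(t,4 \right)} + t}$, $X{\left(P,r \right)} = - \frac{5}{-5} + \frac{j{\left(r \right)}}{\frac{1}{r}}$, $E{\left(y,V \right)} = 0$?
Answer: $868$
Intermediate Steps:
$j{\left(M \right)} = 0$
$X{\left(P,r \right)} = 1$ ($X{\left(P,r \right)} = - \frac{5}{-5} + \frac{0}{\frac{1}{r}} = \left(-5\right) \left(- \frac{1}{5}\right) + 0 r = 1 + 0 = 1$)
$k{\left(t,v \right)} = 5 - \frac{-3 + v}{1 + t}$ ($k{\left(t,v \right)} = 5 - \frac{v - 3}{1 + t} = 5 - \frac{-3 + v}{1 + t}$)
$\left(-41 + k{\left(-7,2 \right)}\right) \left(-24\right) = \left(-41 + \frac{8 - 2 + 5 \left(-7\right)}{1 - 7}\right) \left(-24\right) = \left(-41 + \frac{8 - 2 - 35}{-6}\right) \left(-24\right) = \left(-41 - - \frac{29}{6}\right) \left(-24\right) = \left(-41 + \frac{29}{6}\right) \left(-24\right) = \left(- \frac{217}{6}\right) \left(-24\right) = 868$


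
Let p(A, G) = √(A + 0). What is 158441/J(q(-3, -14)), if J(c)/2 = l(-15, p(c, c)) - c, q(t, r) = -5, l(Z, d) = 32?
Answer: 158441/74 ≈ 2141.1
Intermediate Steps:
p(A, G) = √A
J(c) = 64 - 2*c (J(c) = 2*(32 - c) = 64 - 2*c)
158441/J(q(-3, -14)) = 158441/(64 - 2*(-5)) = 158441/(64 + 10) = 158441/74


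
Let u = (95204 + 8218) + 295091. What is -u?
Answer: -398513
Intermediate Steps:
u = 398513 (u = 103422 + 295091 = 398513)
-u = -1*398513 = -398513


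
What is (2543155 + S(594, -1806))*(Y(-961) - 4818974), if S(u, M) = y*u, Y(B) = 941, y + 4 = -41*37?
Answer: -7900037167473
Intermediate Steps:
y = -1521 (y = -4 - 41*37 = -4 - 1517 = -1521)
S(u, M) = -1521*u
(2543155 + S(594, -1806))*(Y(-961) - 4818974) = (2543155 - 1521*594)*(941 - 4818974) = (2543155 - 903474)*(-4818033) = 1639681*(-4818033) = -7900037167473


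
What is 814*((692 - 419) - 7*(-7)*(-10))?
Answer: -176638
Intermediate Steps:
814*((692 - 419) - 7*(-7)*(-10)) = 814*(273 + 49*(-10)) = 814*(273 - 490) = 814*(-217) = -176638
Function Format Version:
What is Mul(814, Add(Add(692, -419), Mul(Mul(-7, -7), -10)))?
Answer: -176638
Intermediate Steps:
Mul(814, Add(Add(692, -419), Mul(Mul(-7, -7), -10))) = Mul(814, Add(273, Mul(49, -10))) = Mul(814, Add(273, -490)) = Mul(814, -217) = -176638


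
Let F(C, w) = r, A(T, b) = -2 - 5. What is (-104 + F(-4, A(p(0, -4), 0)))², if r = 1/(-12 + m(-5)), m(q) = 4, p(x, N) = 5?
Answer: 693889/64 ≈ 10842.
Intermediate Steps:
A(T, b) = -7
r = -⅛ (r = 1/(-12 + 4) = 1/(-8) = -⅛ ≈ -0.12500)
F(C, w) = -⅛
(-104 + F(-4, A(p(0, -4), 0)))² = (-104 - ⅛)² = (-833/8)² = 693889/64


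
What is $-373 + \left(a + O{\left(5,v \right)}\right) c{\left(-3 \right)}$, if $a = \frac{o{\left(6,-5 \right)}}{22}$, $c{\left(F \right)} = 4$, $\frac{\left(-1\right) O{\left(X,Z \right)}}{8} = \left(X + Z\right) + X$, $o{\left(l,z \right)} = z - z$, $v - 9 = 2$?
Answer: $-1045$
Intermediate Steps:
$v = 11$ ($v = 9 + 2 = 11$)
$o{\left(l,z \right)} = 0$
$O{\left(X,Z \right)} = - 16 X - 8 Z$ ($O{\left(X,Z \right)} = - 8 \left(\left(X + Z\right) + X\right) = - 8 \left(Z + 2 X\right) = - 16 X - 8 Z$)
$a = 0$ ($a = \frac{0}{22} = 0 \cdot \frac{1}{22} = 0$)
$-373 + \left(a + O{\left(5,v \right)}\right) c{\left(-3 \right)} = -373 + \left(0 - 168\right) 4 = -373 - 672 = -1045$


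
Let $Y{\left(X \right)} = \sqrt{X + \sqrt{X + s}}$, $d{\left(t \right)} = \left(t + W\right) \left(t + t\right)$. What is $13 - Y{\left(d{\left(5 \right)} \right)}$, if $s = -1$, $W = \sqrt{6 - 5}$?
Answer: $13 - \sqrt{60 + \sqrt{59}} \approx 4.7731$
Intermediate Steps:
$W = 1$ ($W = \sqrt{1} = 1$)
$d{\left(t \right)} = 2 t \left(1 + t\right)$ ($d{\left(t \right)} = \left(t + 1\right) \left(t + t\right) = \left(1 + t\right) 2 t = 2 t \left(1 + t\right)$)
$Y{\left(X \right)} = \sqrt{X + \sqrt{-1 + X}}$ ($Y{\left(X \right)} = \sqrt{X + \sqrt{X - 1}} = \sqrt{X + \sqrt{-1 + X}}$)
$13 - Y{\left(d{\left(5 \right)} \right)} = 13 - \sqrt{2 \cdot 5 \left(1 + 5\right) + \sqrt{-1 + 2 \cdot 5 \left(1 + 5\right)}} = 13 - \sqrt{2 \cdot 5 \cdot 6 + \sqrt{-1 + 2 \cdot 5 \cdot 6}} = 13 - \sqrt{60 + \sqrt{-1 + 60}} = 13 - \sqrt{60 + \sqrt{59}}$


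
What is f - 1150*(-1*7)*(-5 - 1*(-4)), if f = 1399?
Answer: -6651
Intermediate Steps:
f - 1150*(-1*7)*(-5 - 1*(-4)) = 1399 - 1150*(-1*7)*(-5 - 1*(-4)) = 1399 - (-8050)*(-5 + 4) = 1399 - (-8050)*(-1) = 1399 - 1150*7 = 1399 - 8050 = -6651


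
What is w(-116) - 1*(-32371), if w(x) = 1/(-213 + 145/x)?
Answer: 27741943/857 ≈ 32371.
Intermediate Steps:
w(-116) - 1*(-32371) = -1*(-116)/(-145 + 213*(-116)) - 1*(-32371) = -1*(-116)/(-145 - 24708) + 32371 = -1*(-116)/(-24853) + 32371 = -1*(-116)*(-1/24853) + 32371 = -4/857 + 32371 = 27741943/857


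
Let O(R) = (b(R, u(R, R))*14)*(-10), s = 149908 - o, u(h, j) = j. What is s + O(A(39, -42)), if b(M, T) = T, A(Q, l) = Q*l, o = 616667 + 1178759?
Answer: -1416198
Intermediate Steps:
o = 1795426
s = -1645518 (s = 149908 - 1*1795426 = 149908 - 1795426 = -1645518)
O(R) = -140*R (O(R) = (R*14)*(-10) = (14*R)*(-10) = -140*R)
s + O(A(39, -42)) = -1645518 - 5460*(-42) = -1645518 - 140*(-1638) = -1645518 + 229320 = -1416198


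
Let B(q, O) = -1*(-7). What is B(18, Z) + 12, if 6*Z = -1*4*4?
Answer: 19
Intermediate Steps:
Z = -8/3 (Z = (-1*4*4)/6 = (-4*4)/6 = (⅙)*(-16) = -8/3 ≈ -2.6667)
B(q, O) = 7
B(18, Z) + 12 = 7 + 12 = 19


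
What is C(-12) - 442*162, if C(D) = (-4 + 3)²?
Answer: -71603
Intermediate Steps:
C(D) = 1 (C(D) = (-1)² = 1)
C(-12) - 442*162 = 1 - 442*162 = 1 - 71604 = -71603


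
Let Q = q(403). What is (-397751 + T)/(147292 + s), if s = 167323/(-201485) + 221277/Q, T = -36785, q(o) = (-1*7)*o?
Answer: -8820912960470/2988361565089 ≈ -2.9518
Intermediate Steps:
q(o) = -7*o
Q = -2821 (Q = -7*403 = -2821)
s = -6436573504/81198455 (s = 167323/(-201485) + 221277/(-2821) = 167323*(-1/201485) + 221277*(-1/2821) = -167323/201485 - 31611/403 = -6436573504/81198455 ≈ -79.270)
(-397751 + T)/(147292 + s) = (-397751 - 36785)/(147292 - 6436573504/81198455) = -434536/11953446260356/81198455 = -434536*81198455/11953446260356 = -8820912960470/2988361565089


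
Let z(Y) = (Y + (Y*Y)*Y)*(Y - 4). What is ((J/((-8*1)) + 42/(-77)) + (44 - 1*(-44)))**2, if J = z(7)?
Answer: 3713329/1936 ≈ 1918.0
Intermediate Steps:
z(Y) = (-4 + Y)*(Y + Y**3) (z(Y) = (Y + Y**2*Y)*(-4 + Y) = (Y + Y**3)*(-4 + Y) = (-4 + Y)*(Y + Y**3))
J = 1050 (J = 7*(-4 + 7 + 7**3 - 4*7**2) = 7*(-4 + 7 + 343 - 4*49) = 7*(-4 + 7 + 343 - 196) = 7*150 = 1050)
((J/((-8*1)) + 42/(-77)) + (44 - 1*(-44)))**2 = ((1050/((-8*1)) + 42/(-77)) + (44 - 1*(-44)))**2 = ((1050/(-8) + 42*(-1/77)) + (44 + 44))**2 = ((1050*(-1/8) - 6/11) + 88)**2 = ((-525/4 - 6/11) + 88)**2 = (-5799/44 + 88)**2 = (-1927/44)**2 = 3713329/1936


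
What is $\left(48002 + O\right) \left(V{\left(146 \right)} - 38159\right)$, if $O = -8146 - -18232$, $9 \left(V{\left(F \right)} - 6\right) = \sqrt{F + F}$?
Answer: $-2216231464 + \frac{116176 \sqrt{73}}{9} \approx -2.2161 \cdot 10^{9}$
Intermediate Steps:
$V{\left(F \right)} = 6 + \frac{\sqrt{2} \sqrt{F}}{9}$ ($V{\left(F \right)} = 6 + \frac{\sqrt{F + F}}{9} = 6 + \frac{\sqrt{2 F}}{9} = 6 + \frac{\sqrt{2} \sqrt{F}}{9}$)
$O = 10086$ ($O = -8146 + 18232 = 10086$)
$\left(48002 + O\right) \left(V{\left(146 \right)} - 38159\right) = \left(48002 + 10086\right) \left(\left(6 + \frac{\sqrt{2} \sqrt{146}}{9}\right) - 38159\right) = 58088 \left(\left(6 + \frac{2 \sqrt{73}}{9}\right) - 38159\right) = 58088 \left(-38153 + \frac{2 \sqrt{73}}{9}\right) = -2216231464 + \frac{116176 \sqrt{73}}{9}$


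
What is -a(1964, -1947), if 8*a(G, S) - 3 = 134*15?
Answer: -2013/8 ≈ -251.63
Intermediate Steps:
a(G, S) = 2013/8 (a(G, S) = 3/8 + (134*15)/8 = 3/8 + (⅛)*2010 = 3/8 + 1005/4 = 2013/8)
-a(1964, -1947) = -1*2013/8 = -2013/8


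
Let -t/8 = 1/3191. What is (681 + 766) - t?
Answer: 4617385/3191 ≈ 1447.0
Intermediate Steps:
t = -8/3191 ≈ -0.0025070
(681 + 766) - t = (681 + 766) - 1*(-8/3191) = 1447 + 8/3191 = 4617385/3191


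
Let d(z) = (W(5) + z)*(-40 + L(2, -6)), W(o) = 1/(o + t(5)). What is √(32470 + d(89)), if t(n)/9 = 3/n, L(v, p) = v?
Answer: √19661018/26 ≈ 170.54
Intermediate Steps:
t(n) = 27/n (t(n) = 9*(3/n) = 27/n)
W(o) = 1/(27/5 + o) (W(o) = 1/(o + 27/5) = 1/(27/5 + o))
d(z) = -95/26 - 38*z (d(z) = (5/(27 + 5*5) + z)*(-40 + 2) = (5/(27 + 25) + z)*(-38) = (5/52 + z)*(-38) = -95/26 - 38*z)
√(32470 + d(89)) = √(32470 + (-95/26 - 38*89)) = √(32470 + (-95/26 - 3382)) = √(32470 - 88027/26) = √(756193/26) = √19661018/26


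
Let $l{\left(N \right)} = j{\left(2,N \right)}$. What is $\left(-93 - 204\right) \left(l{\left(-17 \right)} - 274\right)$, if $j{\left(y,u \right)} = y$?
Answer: $80784$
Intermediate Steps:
$l{\left(N \right)} = 2$
$\left(-93 - 204\right) \left(l{\left(-17 \right)} - 274\right) = \left(-93 - 204\right) \left(2 - 274\right) = \left(-297\right) \left(-272\right) = 80784$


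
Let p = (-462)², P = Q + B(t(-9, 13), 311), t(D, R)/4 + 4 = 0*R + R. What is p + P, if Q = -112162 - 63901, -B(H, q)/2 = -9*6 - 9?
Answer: 37507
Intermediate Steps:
t(D, R) = -16 + 4*R (t(D, R) = -16 + 4*(0*R + R) = -16 + 4*(0 + R) = -16 + 4*R)
B(H, q) = 126 (B(H, q) = -2*(-9*6 - 9) = -2*(-54 - 9) = -2*(-63) = 126)
Q = -176063
P = -175937 (P = -176063 + 126 = -175937)
p = 213444
p + P = 213444 - 175937 = 37507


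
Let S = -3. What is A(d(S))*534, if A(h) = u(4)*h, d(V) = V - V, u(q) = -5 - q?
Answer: 0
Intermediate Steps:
d(V) = 0
A(h) = -9*h (A(h) = (-5 - 1*4)*h = (-5 - 4)*h = -9*h)
A(d(S))*534 = -9*0*534 = 0*534 = 0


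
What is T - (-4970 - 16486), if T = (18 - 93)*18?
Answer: 20106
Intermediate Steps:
T = -1350 (T = -75*18 = -1350)
T - (-4970 - 16486) = -1350 - (-4970 - 16486) = -1350 - 1*(-21456) = -1350 + 21456 = 20106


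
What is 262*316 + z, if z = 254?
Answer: 83046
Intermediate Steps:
262*316 + z = 262*316 + 254 = 82792 + 254 = 83046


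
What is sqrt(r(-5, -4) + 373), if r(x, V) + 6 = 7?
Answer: sqrt(374) ≈ 19.339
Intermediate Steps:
r(x, V) = 1 (r(x, V) = -6 + 7 = 1)
sqrt(r(-5, -4) + 373) = sqrt(1 + 373) = sqrt(374)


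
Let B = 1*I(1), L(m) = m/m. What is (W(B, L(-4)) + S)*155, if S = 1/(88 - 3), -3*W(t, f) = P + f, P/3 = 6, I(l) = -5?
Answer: -49972/51 ≈ -979.84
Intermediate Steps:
L(m) = 1
P = 18 (P = 3*6 = 18)
B = -5 (B = 1*(-5) = -5)
W(t, f) = -6 - f/3 (W(t, f) = -(18 + f)/3 = -6 - f/3)
S = 1/85 ≈ 0.011765
(W(B, L(-4)) + S)*155 = ((-6 - 1/3*1) + 1/85)*155 = ((-6 - 1/3) + 1/85)*155 = (-19/3 + 1/85)*155 = -1612/255*155 = -49972/51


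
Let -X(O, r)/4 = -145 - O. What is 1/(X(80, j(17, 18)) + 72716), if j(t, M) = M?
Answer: 1/73616 ≈ 1.3584e-5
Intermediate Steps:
X(O, r) = 580 + 4*O (X(O, r) = -4*(-145 - O) = 580 + 4*O)
1/(X(80, j(17, 18)) + 72716) = 1/((580 + 4*80) + 72716) = 1/((580 + 320) + 72716) = 1/(900 + 72716) = 1/73616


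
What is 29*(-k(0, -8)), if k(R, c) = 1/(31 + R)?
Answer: -29/31 ≈ -0.93548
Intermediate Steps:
29*(-k(0, -8)) = 29*(-1/(31 + 0)) = 29*(-1/31) = -29/31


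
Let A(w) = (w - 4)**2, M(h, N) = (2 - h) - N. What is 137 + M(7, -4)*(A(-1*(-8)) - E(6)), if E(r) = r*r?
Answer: 157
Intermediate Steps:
E(r) = r**2
M(h, N) = 2 - N - h
A(w) = (-4 + w)**2
137 + M(7, -4)*(A(-1*(-8)) - E(6)) = 137 + (2 - 1*(-4) - 1*7)*((-4 - 1*(-8))**2 - 1*6**2) = 137 + (2 + 4 - 7)*((-4 + 8)**2 - 1*36) = 137 - (4**2 - 36) = 137 - (16 - 36) = 137 - 1*(-20) = 137 + 20 = 157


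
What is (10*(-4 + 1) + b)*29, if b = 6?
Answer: -696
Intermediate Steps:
(10*(-4 + 1) + b)*29 = (10*(-4 + 1) + 6)*29 = (10*(-3) + 6)*29 = (-30 + 6)*29 = -24*29 = -696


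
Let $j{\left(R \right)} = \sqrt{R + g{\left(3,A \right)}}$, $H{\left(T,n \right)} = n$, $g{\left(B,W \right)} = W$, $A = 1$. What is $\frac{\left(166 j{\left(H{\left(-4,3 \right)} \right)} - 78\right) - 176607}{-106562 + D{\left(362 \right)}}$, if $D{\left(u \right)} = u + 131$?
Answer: $\frac{176353}{106069} \approx 1.6626$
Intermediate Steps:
$j{\left(R \right)} = \sqrt{1 + R}$ ($j{\left(R \right)} = \sqrt{R + 1} = \sqrt{1 + R}$)
$D{\left(u \right)} = 131 + u$
$\frac{\left(166 j{\left(H{\left(-4,3 \right)} \right)} - 78\right) - 176607}{-106562 + D{\left(362 \right)}} = \frac{\left(166 \sqrt{1 + 3} - 78\right) - 176607}{-106562 + \left(131 + 362\right)} = \frac{\left(166 \sqrt{4} - 78\right) - 176607}{-106562 + 493} = \frac{\left(166 \cdot 2 - 78\right) - 176607}{-106069} = \left(\left(332 - 78\right) - 176607\right) \left(- \frac{1}{106069}\right) = \left(254 - 176607\right) \left(- \frac{1}{106069}\right) = \left(-176353\right) \left(- \frac{1}{106069}\right) = \frac{176353}{106069}$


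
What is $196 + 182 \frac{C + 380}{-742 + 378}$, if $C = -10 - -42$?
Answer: $-10$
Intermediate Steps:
$C = 32$ ($C = -10 + 42 = 32$)
$196 + 182 \frac{C + 380}{-742 + 378} = 196 + 182 \frac{32 + 380}{-742 + 378} = 196 + 182 \frac{412}{-364} = 196 + 182 \cdot 412 \left(- \frac{1}{364}\right) = 196 + 182 \left(- \frac{103}{91}\right) = 196 - 206 = -10$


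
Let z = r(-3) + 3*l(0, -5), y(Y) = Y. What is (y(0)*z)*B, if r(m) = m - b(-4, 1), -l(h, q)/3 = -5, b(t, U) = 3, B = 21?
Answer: 0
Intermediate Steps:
l(h, q) = 15 (l(h, q) = -3*(-5) = 15)
r(m) = -3 + m (r(m) = m - 1*3 = m - 3 = -3 + m)
z = 39 (z = (-3 - 3) + 3*15 = -6 + 45 = 39)
(y(0)*z)*B = (0*39)*21 = 0*21 = 0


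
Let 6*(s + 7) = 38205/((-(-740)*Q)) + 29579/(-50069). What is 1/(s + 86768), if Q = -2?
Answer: 88922544/7714617507371 ≈ 1.1526e-5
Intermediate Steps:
s = -1013790421/88922544 (s = -7 + (38205/((-(-740)*(-2))) + 29579/(-50069))/6 = -7 + (38205/((-10*148)) + 29579*(-1/50069))/6 = -7 + (38205/(-1480) - 29579/50069)/6 = -7 + (38205*(-1/1480) - 29579/50069)/6 = -7 + (-7641/296 - 29579/50069)/6 = -7 + (⅙)*(-391332613/14820424) = -7 - 391332613/88922544 = -1013790421/88922544 ≈ -11.401)
1/(s + 86768) = 1/(-1013790421/88922544 + 86768) = 1/(7714617507371/88922544) = 88922544/7714617507371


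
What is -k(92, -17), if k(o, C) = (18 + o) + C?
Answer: -93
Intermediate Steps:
k(o, C) = 18 + C + o
-k(92, -17) = -(18 - 17 + 92) = -1*93 = -93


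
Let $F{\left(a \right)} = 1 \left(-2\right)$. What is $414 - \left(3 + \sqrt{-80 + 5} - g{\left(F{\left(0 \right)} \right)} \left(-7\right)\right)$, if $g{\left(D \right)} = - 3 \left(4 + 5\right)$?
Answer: $600 - 5 i \sqrt{3} \approx 600.0 - 8.6602 i$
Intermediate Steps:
$F{\left(a \right)} = -2$
$g{\left(D \right)} = -27$ ($g{\left(D \right)} = \left(-3\right) 9 = -27$)
$414 - \left(3 + \sqrt{-80 + 5} - g{\left(F{\left(0 \right)} \right)} \left(-7\right)\right) = 414 - \left(-186 + \sqrt{-80 + 5}\right) = 414 + \left(\left(-3 + 189\right) - \sqrt{-75}\right) = 414 + \left(186 - 5 i \sqrt{3}\right) = 600 - 5 i \sqrt{3}$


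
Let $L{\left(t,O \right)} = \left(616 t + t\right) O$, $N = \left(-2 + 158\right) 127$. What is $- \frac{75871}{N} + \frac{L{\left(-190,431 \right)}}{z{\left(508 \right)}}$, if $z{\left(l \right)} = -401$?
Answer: $\frac{1000993263289}{7944612} \approx 1.26 \cdot 10^{5}$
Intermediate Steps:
$N = 19812$ ($N = 156 \cdot 127 = 19812$)
$L{\left(t,O \right)} = 617 O t$ ($L{\left(t,O \right)} = 617 t O = 617 O t$)
$- \frac{75871}{N} + \frac{L{\left(-190,431 \right)}}{z{\left(508 \right)}} = - \frac{75871}{19812} + \frac{617 \cdot 431 \left(-190\right)}{-401} = \left(-75871\right) \frac{1}{19812} - - \frac{50526130}{401} = - \frac{75871}{19812} + \frac{50526130}{401} = \frac{1000993263289}{7944612}$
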